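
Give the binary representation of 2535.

Using repeated division by 2:
2535 ÷ 2 = 1267 remainder 1
1267 ÷ 2 = 633 remainder 1
633 ÷ 2 = 316 remainder 1
316 ÷ 2 = 158 remainder 0
158 ÷ 2 = 79 remainder 0
79 ÷ 2 = 39 remainder 1
39 ÷ 2 = 19 remainder 1
19 ÷ 2 = 9 remainder 1
9 ÷ 2 = 4 remainder 1
4 ÷ 2 = 2 remainder 0
2 ÷ 2 = 1 remainder 0
1 ÷ 2 = 0 remainder 1
Reading remainders bottom to top: 100111100111



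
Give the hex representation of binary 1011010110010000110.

Group into 4-bit nibbles from right:
  0101 = 5
  1010 = A
  1100 = C
  1000 = 8
  0110 = 6
Result: 5AC86



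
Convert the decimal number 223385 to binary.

Using repeated division by 2:
223385 ÷ 2 = 111692 remainder 1
111692 ÷ 2 = 55846 remainder 0
55846 ÷ 2 = 27923 remainder 0
27923 ÷ 2 = 13961 remainder 1
13961 ÷ 2 = 6980 remainder 1
6980 ÷ 2 = 3490 remainder 0
3490 ÷ 2 = 1745 remainder 0
1745 ÷ 2 = 872 remainder 1
872 ÷ 2 = 436 remainder 0
436 ÷ 2 = 218 remainder 0
218 ÷ 2 = 109 remainder 0
109 ÷ 2 = 54 remainder 1
54 ÷ 2 = 27 remainder 0
27 ÷ 2 = 13 remainder 1
13 ÷ 2 = 6 remainder 1
6 ÷ 2 = 3 remainder 0
3 ÷ 2 = 1 remainder 1
1 ÷ 2 = 0 remainder 1
Reading remainders bottom to top: 110110100010011001



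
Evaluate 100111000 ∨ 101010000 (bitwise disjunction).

OR: 1 when either bit is 1
  100111000
| 101010000
-----------
  101111000
Decimal: 312 | 336 = 376



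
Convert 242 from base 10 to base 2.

Using repeated division by 2:
242 ÷ 2 = 121 remainder 0
121 ÷ 2 = 60 remainder 1
60 ÷ 2 = 30 remainder 0
30 ÷ 2 = 15 remainder 0
15 ÷ 2 = 7 remainder 1
7 ÷ 2 = 3 remainder 1
3 ÷ 2 = 1 remainder 1
1 ÷ 2 = 0 remainder 1
Reading remainders bottom to top: 11110010



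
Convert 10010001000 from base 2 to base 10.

Sum of powers of 2 for each 1-bit:
2^3 + 2^7 + 2^10
= 8 + 128 + 1024
= 1160



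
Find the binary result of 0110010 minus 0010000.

Method 1 - Direct subtraction (column by column from the right: bit − bit − borrow-in; if negative, add 2 and borrow 1 from the next column):
borrow: 0000000
        0110010
-       0010000
---------------
        0100010

Method 2 - Add two's complement:
Two's complement of 0010000: invert → 1101111, add 1 → 1110000
  0110010
+ 1110000
---------
 10100010  (end carry out of the top bit = 1)
Discarding the end carry: 0100010
Decimal check:
  0110010 = 32 + 16 + 2 = 50
  0010000 = 16
  50 - 16 = 34, and 0100010 = 32 + 2 = 34 ✓



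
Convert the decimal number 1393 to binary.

Using repeated division by 2:
1393 ÷ 2 = 696 remainder 1
696 ÷ 2 = 348 remainder 0
348 ÷ 2 = 174 remainder 0
174 ÷ 2 = 87 remainder 0
87 ÷ 2 = 43 remainder 1
43 ÷ 2 = 21 remainder 1
21 ÷ 2 = 10 remainder 1
10 ÷ 2 = 5 remainder 0
5 ÷ 2 = 2 remainder 1
2 ÷ 2 = 1 remainder 0
1 ÷ 2 = 0 remainder 1
Reading remainders bottom to top: 10101110001



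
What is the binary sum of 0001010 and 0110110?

Add column by column from the right: bit + bit + carry-in; write the sum mod 2, carry 1 when the sum is 2 or 3.
carry:  1111100
        0001010
+       0110110
---------------
       01000000
(the carry out of the leftmost column, 0, becomes the leading bit)
Decimal check:
  0001010 = 8 + 2 = 10
  0110110 = 32 + 16 + 4 + 2 = 54
  10 + 54 = 64, and 01000000 = 64 ✓



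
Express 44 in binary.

Using repeated division by 2:
44 ÷ 2 = 22 remainder 0
22 ÷ 2 = 11 remainder 0
11 ÷ 2 = 5 remainder 1
5 ÷ 2 = 2 remainder 1
2 ÷ 2 = 1 remainder 0
1 ÷ 2 = 0 remainder 1
Reading remainders bottom to top: 101100



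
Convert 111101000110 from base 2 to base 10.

Sum of powers of 2 for each 1-bit:
2^1 + 2^2 + 2^6 + 2^8 + 2^9 + 2^10 + 2^11
= 2 + 4 + 64 + 256 + 512 + 1024 + 2048
= 3910



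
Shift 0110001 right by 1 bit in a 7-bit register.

Original: 0110001 (decimal 49)
Shift right by 1 position
Drop the 1 low bit; fill with zero on the left
Result: 0011000 (decimal 24)
Equivalent: 49 >> 1 = 49 ÷ 2^1 = 24



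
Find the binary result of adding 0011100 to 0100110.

Add column by column from the right: bit + bit + carry-in; write the sum mod 2, carry 1 when the sum is 2 or 3.
carry:  1111000
        0011100
+       0100110
---------------
       01000010
(the carry out of the leftmost column, 0, becomes the leading bit)
Decimal check:
  0011100 = 16 + 8 + 4 = 28
  0100110 = 32 + 4 + 2 = 38
  28 + 38 = 66, and 01000010 = 64 + 2 = 66 ✓



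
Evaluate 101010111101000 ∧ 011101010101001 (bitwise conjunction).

AND: 1 only when both bits are 1
  101010111101000
& 011101010101001
-----------------
  001000010101000
Decimal: 21992 & 15017 = 4264



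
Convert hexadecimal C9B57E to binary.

Convert each hex digit to 4 bits:
  C = 1100
  9 = 1001
  B = 1011
  5 = 0101
  7 = 0111
  E = 1110
Concatenate: 110010011011010101111110



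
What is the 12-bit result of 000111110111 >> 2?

Original: 000111110111 (decimal 503)
Shift right by 2 positions
Drop the 2 low bits; fill with zeros on the left
Result: 000001111101 (decimal 125)
Equivalent: 503 >> 2 = 503 ÷ 2^2 = 125



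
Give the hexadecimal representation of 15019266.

Using repeated division by 16 (digits 10–15 are A–F):
15019266 ÷ 16 = 938704 remainder 2
938704 ÷ 16 = 58669 remainder 0
58669 ÷ 16 = 3666 remainder 13 (D)
3666 ÷ 16 = 229 remainder 2
229 ÷ 16 = 14 remainder 5
14 ÷ 16 = 0 remainder 14 (E)
Reading remainders bottom to top: E52D02



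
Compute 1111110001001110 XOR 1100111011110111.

XOR: 1 when bits differ
  1111110001001110
^ 1100111011110111
------------------
  0011001010111001
Decimal: 64590 ^ 52983 = 12985



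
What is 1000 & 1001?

AND: 1 only when both bits are 1
  1000
& 1001
------
  1000
Decimal: 8 & 9 = 8



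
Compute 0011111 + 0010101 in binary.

Add column by column from the right: bit + bit + carry-in; write the sum mod 2, carry 1 when the sum is 2 or 3.
carry:  0111110
        0011111
+       0010101
---------------
       00110100
(the carry out of the leftmost column, 0, becomes the leading bit)
Decimal check:
  0011111 = 16 + 8 + 4 + 2 + 1 = 31
  0010101 = 16 + 4 + 1 = 21
  31 + 21 = 52, and 00110100 = 32 + 16 + 4 = 52 ✓



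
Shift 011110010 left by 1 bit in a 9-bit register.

Original: 011110010 (decimal 242)
Shift left by 1 position
Append 1 zero on the right
Result: 111100100 (decimal 484)
Equivalent: 242 << 1 = 242 × 2^1 = 484



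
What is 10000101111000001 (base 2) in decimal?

Sum of powers of 2 for each 1-bit:
2^0 + 2^6 + 2^7 + 2^8 + 2^9 + 2^11 + 2^16
= 1 + 64 + 128 + 256 + 512 + 2048 + 65536
= 68545



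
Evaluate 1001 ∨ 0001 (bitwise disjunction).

OR: 1 when either bit is 1
  1001
| 0001
------
  1001
Decimal: 9 | 1 = 9



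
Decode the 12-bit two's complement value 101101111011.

Binary: 101101111011
Sign bit: 1 (negative)
Invert: 010010000100
Add 1:  010010000101
Magnitude: 010010000101 = 1024 + 128 + 4 + 1 = 1157
Value: -1157



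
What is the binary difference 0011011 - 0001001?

Method 1 - Direct subtraction (column by column from the right: bit − bit − borrow-in; if negative, add 2 and borrow 1 from the next column):
borrow: 0000000
        0011011
-       0001001
---------------
        0010010

Method 2 - Add two's complement:
Two's complement of 0001001: invert → 1110110, add 1 → 1110111
  0011011
+ 1110111
---------
 10010010  (end carry out of the top bit = 1)
Discarding the end carry: 0010010
Decimal check:
  0011011 = 16 + 8 + 2 + 1 = 27
  0001001 = 8 + 1 = 9
  27 - 9 = 18, and 0010010 = 16 + 2 = 18 ✓



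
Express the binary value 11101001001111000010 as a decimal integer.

Sum of powers of 2 for each 1-bit:
2^1 + 2^6 + 2^7 + 2^8 + 2^9 + 2^12 + 2^15 + 2^17 + 2^18 + 2^19
= 2 + 64 + 128 + 256 + 512 + 4096 + 32768 + 131072 + 262144 + 524288
= 955330



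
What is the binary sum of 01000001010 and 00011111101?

Add column by column from the right: bit + bit + carry-in; write the sum mod 2, carry 1 when the sum is 2 or 3.
carry:  00111110000
        01000001010
+       00011111101
-------------------
       001100000111
(the carry out of the leftmost column, 0, becomes the leading bit)
Decimal check:
  01000001010 = 512 + 8 + 2 = 522
  00011111101 = 128 + 64 + 32 + 16 + 8 + 4 + 1 = 253
  522 + 253 = 775, and 001100000111 = 512 + 256 + 4 + 2 + 1 = 775 ✓



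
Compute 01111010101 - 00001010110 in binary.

Method 1 - Direct subtraction (column by column from the right: bit − bit − borrow-in; if negative, add 2 and borrow 1 from the next column):
borrow: 00011111100
        01111010101
-       00001010110
-------------------
        01101111111

Method 2 - Add two's complement:
Two's complement of 00001010110: invert → 11110101001, add 1 → 11110101010
  01111010101
+ 11110101010
-------------
 101101111111  (end carry out of the top bit = 1)
Discarding the end carry: 01101111111
Decimal check:
  01111010101 = 512 + 256 + 128 + 64 + 16 + 4 + 1 = 981
  00001010110 = 64 + 16 + 4 + 2 = 86
  981 - 86 = 895, and 01101111111 = 512 + 256 + 64 + 32 + 16 + 8 + 4 + 2 + 1 = 895 ✓



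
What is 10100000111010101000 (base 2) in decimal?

Sum of powers of 2 for each 1-bit:
2^3 + 2^5 + 2^7 + 2^9 + 2^10 + 2^11 + 2^17 + 2^19
= 8 + 32 + 128 + 512 + 1024 + 2048 + 131072 + 524288
= 659112



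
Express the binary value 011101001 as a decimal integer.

Sum of powers of 2 for each 1-bit:
2^0 + 2^3 + 2^5 + 2^6 + 2^7
= 1 + 8 + 32 + 64 + 128
= 233



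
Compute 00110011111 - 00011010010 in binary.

Method 1 - Direct subtraction (column by column from the right: bit − bit − borrow-in; if negative, add 2 and borrow 1 from the next column):
borrow: 00110000000
        00110011111
-       00011010010
-------------------
        00011001101

Method 2 - Add two's complement:
Two's complement of 00011010010: invert → 11100101101, add 1 → 11100101110
  00110011111
+ 11100101110
-------------
 100011001101  (end carry out of the top bit = 1)
Discarding the end carry: 00011001101
Decimal check:
  00110011111 = 256 + 128 + 16 + 8 + 4 + 2 + 1 = 415
  00011010010 = 128 + 64 + 16 + 2 = 210
  415 - 210 = 205, and 00011001101 = 128 + 64 + 8 + 4 + 1 = 205 ✓



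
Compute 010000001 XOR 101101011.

XOR: 1 when bits differ
  010000001
^ 101101011
-----------
  111101010
Decimal: 129 ^ 363 = 490



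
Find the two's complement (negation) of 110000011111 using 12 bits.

Original (sign bit 1, negative): 110000011111
Step 1 - Invert all bits: 001111100000
Step 2 - Add 1: 001111100001
Verification: 110000011111 + 001111100001 = 1000000000000; discarding the end carry (carry out of the top bit) leaves the 12-bit value 000000000000, as required for x + (-x)



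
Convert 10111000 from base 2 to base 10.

Sum of powers of 2 for each 1-bit:
2^3 + 2^4 + 2^5 + 2^7
= 8 + 16 + 32 + 128
= 184



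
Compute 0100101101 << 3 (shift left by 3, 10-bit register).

Original: 0100101101 (decimal 301)
Shift left by 3 positions
Append 3 zeros on the right and drop the 3 high bits that overflow the 10-bit width
Result: 0101101000 (decimal 360)
Equivalent: 301 << 3 = 301 × 2^3 = 2408, truncated to 10 bits = 360



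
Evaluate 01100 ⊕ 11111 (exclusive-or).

XOR: 1 when bits differ
  01100
^ 11111
-------
  10011
Decimal: 12 ^ 31 = 19



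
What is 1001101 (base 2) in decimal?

Sum of powers of 2 for each 1-bit:
2^0 + 2^2 + 2^3 + 2^6
= 1 + 4 + 8 + 64
= 77



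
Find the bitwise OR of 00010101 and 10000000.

OR: 1 when either bit is 1
  00010101
| 10000000
----------
  10010101
Decimal: 21 | 128 = 149



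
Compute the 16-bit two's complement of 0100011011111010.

Original: 0100011011111010
Step 1 - Invert all bits: 1011100100000101
Step 2 - Add 1: 1011100100000110
Verification: 0100011011111010 + 1011100100000110 = 10000000000000000; discarding the end carry (carry out of the top bit) leaves the 16-bit value 0000000000000000, as required for x + (-x)



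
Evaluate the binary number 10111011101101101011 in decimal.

Sum of powers of 2 for each 1-bit:
2^0 + 2^1 + 2^3 + 2^5 + 2^6 + 2^8 + 2^9 + 2^11 + 2^12 + 2^13 + 2^15 + 2^16 + 2^17 + 2^19
= 1 + 2 + 8 + 32 + 64 + 256 + 512 + 2048 + 4096 + 8192 + 32768 + 65536 + 131072 + 524288
= 768875



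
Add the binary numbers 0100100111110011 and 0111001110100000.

Add column by column from the right: bit + bit + carry-in; write the sum mod 2, carry 1 when the sum is 2 or 3.
carry:  1000011111000000
        0100100111110011
+       0111001110100000
------------------------
       01011110110010011
(the carry out of the leftmost column, 0, becomes the leading bit)
Decimal check:
  0100100111110011 = 16384 + 2048 + 256 + 128 + 64 + 32 + 16 + 2 + 1 = 18931
  0111001110100000 = 16384 + 8192 + 4096 + 512 + 256 + 128 + 32 = 29600
  18931 + 29600 = 48531, and 01011110110010011 = 32768 + 8192 + 4096 + 2048 + 1024 + 256 + 128 + 16 + 2 + 1 = 48531 ✓



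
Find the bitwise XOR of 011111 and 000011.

XOR: 1 when bits differ
  011111
^ 000011
--------
  011100
Decimal: 31 ^ 3 = 28



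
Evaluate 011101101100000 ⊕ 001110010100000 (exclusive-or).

XOR: 1 when bits differ
  011101101100000
^ 001110010100000
-----------------
  010011111000000
Decimal: 15200 ^ 7328 = 10176



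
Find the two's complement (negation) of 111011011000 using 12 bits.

Original (sign bit 1, negative): 111011011000
Step 1 - Invert all bits: 000100100111
Step 2 - Add 1: 000100101000
Verification: 111011011000 + 000100101000 = 1000000000000; discarding the end carry (carry out of the top bit) leaves the 12-bit value 000000000000, as required for x + (-x)



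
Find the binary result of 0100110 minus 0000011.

Method 1 - Direct subtraction (column by column from the right: bit − bit − borrow-in; if negative, add 2 and borrow 1 from the next column):
borrow: 0000110
        0100110
-       0000011
---------------
        0100011

Method 2 - Add two's complement:
Two's complement of 0000011: invert → 1111100, add 1 → 1111101
  0100110
+ 1111101
---------
 10100011  (end carry out of the top bit = 1)
Discarding the end carry: 0100011
Decimal check:
  0100110 = 32 + 4 + 2 = 38
  0000011 = 2 + 1 = 3
  38 - 3 = 35, and 0100011 = 32 + 2 + 1 = 35 ✓



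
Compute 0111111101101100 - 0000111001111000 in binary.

Method 1 - Direct subtraction (column by column from the right: bit − bit − borrow-in; if negative, add 2 and borrow 1 from the next column):
borrow: 0000000111100000
        0111111101101100
-       0000111001111000
------------------------
        0111000011110100

Method 2 - Add two's complement:
Two's complement of 0000111001111000: invert → 1111000110000111, add 1 → 1111000110001000
  0111111101101100
+ 1111000110001000
------------------
 10111000011110100  (end carry out of the top bit = 1)
Discarding the end carry: 0111000011110100
Decimal check:
  0111111101101100 = 16384 + 8192 + 4096 + 2048 + 1024 + 512 + 256 + 64 + 32 + 8 + 4 = 32620
  0000111001111000 = 2048 + 1024 + 512 + 64 + 32 + 16 + 8 = 3704
  32620 - 3704 = 28916, and 0111000011110100 = 16384 + 8192 + 4096 + 128 + 64 + 32 + 16 + 4 = 28916 ✓



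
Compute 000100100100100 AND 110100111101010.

AND: 1 only when both bits are 1
  000100100100100
& 110100111101010
-----------------
  000100100100000
Decimal: 2340 & 27114 = 2336



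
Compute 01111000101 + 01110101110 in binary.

Add column by column from the right: bit + bit + carry-in; write the sum mod 2, carry 1 when the sum is 2 or 3.
carry:  11100011000
        01111000101
+       01110101110
-------------------
       011101110011
(the carry out of the leftmost column, 0, becomes the leading bit)
Decimal check:
  01111000101 = 512 + 256 + 128 + 64 + 4 + 1 = 965
  01110101110 = 512 + 256 + 128 + 32 + 8 + 4 + 2 = 942
  965 + 942 = 1907, and 011101110011 = 1024 + 512 + 256 + 64 + 32 + 16 + 2 + 1 = 1907 ✓



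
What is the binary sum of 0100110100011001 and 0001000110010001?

Add column by column from the right: bit + bit + carry-in; write the sum mod 2, carry 1 when the sum is 2 or 3.
carry:  0000001000100010
        0100110100011001
+       0001000110010001
------------------------
       00101111010101010
(the carry out of the leftmost column, 0, becomes the leading bit)
Decimal check:
  0100110100011001 = 16384 + 2048 + 1024 + 256 + 16 + 8 + 1 = 19737
  0001000110010001 = 4096 + 256 + 128 + 16 + 1 = 4497
  19737 + 4497 = 24234, and 00101111010101010 = 16384 + 4096 + 2048 + 1024 + 512 + 128 + 32 + 8 + 2 = 24234 ✓



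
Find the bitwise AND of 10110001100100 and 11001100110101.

AND: 1 only when both bits are 1
  10110001100100
& 11001100110101
----------------
  10000000100100
Decimal: 11364 & 13109 = 8228



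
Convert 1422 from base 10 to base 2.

Using repeated division by 2:
1422 ÷ 2 = 711 remainder 0
711 ÷ 2 = 355 remainder 1
355 ÷ 2 = 177 remainder 1
177 ÷ 2 = 88 remainder 1
88 ÷ 2 = 44 remainder 0
44 ÷ 2 = 22 remainder 0
22 ÷ 2 = 11 remainder 0
11 ÷ 2 = 5 remainder 1
5 ÷ 2 = 2 remainder 1
2 ÷ 2 = 1 remainder 0
1 ÷ 2 = 0 remainder 1
Reading remainders bottom to top: 10110001110



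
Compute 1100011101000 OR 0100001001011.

OR: 1 when either bit is 1
  1100011101000
| 0100001001011
---------------
  1100011101011
Decimal: 6376 | 2123 = 6379



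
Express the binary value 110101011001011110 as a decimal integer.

Sum of powers of 2 for each 1-bit:
2^1 + 2^2 + 2^3 + 2^4 + 2^6 + 2^9 + 2^10 + 2^12 + 2^14 + 2^16 + 2^17
= 2 + 4 + 8 + 16 + 64 + 512 + 1024 + 4096 + 16384 + 65536 + 131072
= 218718



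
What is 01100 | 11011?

OR: 1 when either bit is 1
  01100
| 11011
-------
  11111
Decimal: 12 | 27 = 31



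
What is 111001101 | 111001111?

OR: 1 when either bit is 1
  111001101
| 111001111
-----------
  111001111
Decimal: 461 | 463 = 463



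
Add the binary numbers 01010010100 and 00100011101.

Add column by column from the right: bit + bit + carry-in; write the sum mod 2, carry 1 when the sum is 2 or 3.
carry:  00000111000
        01010010100
+       00100011101
-------------------
       001110110001
(the carry out of the leftmost column, 0, becomes the leading bit)
Decimal check:
  01010010100 = 512 + 128 + 16 + 4 = 660
  00100011101 = 256 + 16 + 8 + 4 + 1 = 285
  660 + 285 = 945, and 001110110001 = 512 + 256 + 128 + 32 + 16 + 1 = 945 ✓



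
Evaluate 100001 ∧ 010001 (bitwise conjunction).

AND: 1 only when both bits are 1
  100001
& 010001
--------
  000001
Decimal: 33 & 17 = 1



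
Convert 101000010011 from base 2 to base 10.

Sum of powers of 2 for each 1-bit:
2^0 + 2^1 + 2^4 + 2^9 + 2^11
= 1 + 2 + 16 + 512 + 2048
= 2579



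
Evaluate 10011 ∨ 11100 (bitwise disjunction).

OR: 1 when either bit is 1
  10011
| 11100
-------
  11111
Decimal: 19 | 28 = 31



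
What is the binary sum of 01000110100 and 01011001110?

Add column by column from the right: bit + bit + carry-in; write the sum mod 2, carry 1 when the sum is 2 or 3.
carry:  10111111000
        01000110100
+       01011001110
-------------------
       010100000010
(the carry out of the leftmost column, 0, becomes the leading bit)
Decimal check:
  01000110100 = 512 + 32 + 16 + 4 = 564
  01011001110 = 512 + 128 + 64 + 8 + 4 + 2 = 718
  564 + 718 = 1282, and 010100000010 = 1024 + 256 + 2 = 1282 ✓



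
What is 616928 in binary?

Using repeated division by 2:
616928 ÷ 2 = 308464 remainder 0
308464 ÷ 2 = 154232 remainder 0
154232 ÷ 2 = 77116 remainder 0
77116 ÷ 2 = 38558 remainder 0
38558 ÷ 2 = 19279 remainder 0
19279 ÷ 2 = 9639 remainder 1
9639 ÷ 2 = 4819 remainder 1
4819 ÷ 2 = 2409 remainder 1
2409 ÷ 2 = 1204 remainder 1
1204 ÷ 2 = 602 remainder 0
602 ÷ 2 = 301 remainder 0
301 ÷ 2 = 150 remainder 1
150 ÷ 2 = 75 remainder 0
75 ÷ 2 = 37 remainder 1
37 ÷ 2 = 18 remainder 1
18 ÷ 2 = 9 remainder 0
9 ÷ 2 = 4 remainder 1
4 ÷ 2 = 2 remainder 0
2 ÷ 2 = 1 remainder 0
1 ÷ 2 = 0 remainder 1
Reading remainders bottom to top: 10010110100111100000



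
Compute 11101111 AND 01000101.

AND: 1 only when both bits are 1
  11101111
& 01000101
----------
  01000101
Decimal: 239 & 69 = 69



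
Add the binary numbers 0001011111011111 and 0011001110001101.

Add column by column from the right: bit + bit + carry-in; write the sum mod 2, carry 1 when the sum is 2 or 3.
carry:  0110111100111110
        0001011111011111
+       0011001110001101
------------------------
       00100101101101100
(the carry out of the leftmost column, 0, becomes the leading bit)
Decimal check:
  0001011111011111 = 4096 + 1024 + 512 + 256 + 128 + 64 + 16 + 8 + 4 + 2 + 1 = 6111
  0011001110001101 = 8192 + 4096 + 512 + 256 + 128 + 8 + 4 + 1 = 13197
  6111 + 13197 = 19308, and 00100101101101100 = 16384 + 2048 + 512 + 256 + 64 + 32 + 8 + 4 = 19308 ✓



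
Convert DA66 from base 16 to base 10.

Expand by place value (powers of 16):
Digit values: D = 13, A = 10
DA66 = 13 × 16^3 + 10 × 16^2 + 6 × 16^1 + 6 × 16^0
= 13 × 4096 + 10 × 256 + 6 × 16 + 6 × 1
= 53248 + 2560 + 96 + 6
= 55910



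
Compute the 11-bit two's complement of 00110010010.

Original: 00110010010
Step 1 - Invert all bits: 11001101101
Step 2 - Add 1: 11001101110
Verification: 00110010010 + 11001101110 = 100000000000; discarding the end carry (carry out of the top bit) leaves the 11-bit value 00000000000, as required for x + (-x)



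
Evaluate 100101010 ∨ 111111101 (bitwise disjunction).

OR: 1 when either bit is 1
  100101010
| 111111101
-----------
  111111111
Decimal: 298 | 509 = 511



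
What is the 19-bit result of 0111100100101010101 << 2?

Original: 0111100100101010101 (decimal 248149)
Shift left by 2 positions
Append 2 zeros on the right and drop the 2 high bits that overflow the 19-bit width
Result: 1110010010101010100 (decimal 468308)
Equivalent: 248149 << 2 = 248149 × 2^2 = 992596, truncated to 19 bits = 468308



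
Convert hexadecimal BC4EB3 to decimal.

Expand by place value (powers of 16):
Digit values: B = 11, C = 12, E = 14
BC4EB3 = 11 × 16^5 + 12 × 16^4 + 4 × 16^3 + 14 × 16^2 + 11 × 16^1 + 3 × 16^0
= 11 × 1048576 + 12 × 65536 + 4 × 4096 + 14 × 256 + 11 × 16 + 3 × 1
= 11534336 + 786432 + 16384 + 3584 + 176 + 3
= 12340915



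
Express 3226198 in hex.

Using repeated division by 16 (digits 10–15 are A–F):
3226198 ÷ 16 = 201637 remainder 6
201637 ÷ 16 = 12602 remainder 5
12602 ÷ 16 = 787 remainder 10 (A)
787 ÷ 16 = 49 remainder 3
49 ÷ 16 = 3 remainder 1
3 ÷ 16 = 0 remainder 3
Reading remainders bottom to top: 313A56



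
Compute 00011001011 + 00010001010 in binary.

Add column by column from the right: bit + bit + carry-in; write the sum mod 2, carry 1 when the sum is 2 or 3.
carry:  00100010100
        00011001011
+       00010001010
-------------------
       000101010101
(the carry out of the leftmost column, 0, becomes the leading bit)
Decimal check:
  00011001011 = 128 + 64 + 8 + 2 + 1 = 203
  00010001010 = 128 + 8 + 2 = 138
  203 + 138 = 341, and 000101010101 = 256 + 64 + 16 + 4 + 1 = 341 ✓



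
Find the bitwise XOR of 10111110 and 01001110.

XOR: 1 when bits differ
  10111110
^ 01001110
----------
  11110000
Decimal: 190 ^ 78 = 240



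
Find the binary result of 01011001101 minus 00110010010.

Method 1 - Direct subtraction (column by column from the right: bit − bit − borrow-in; if negative, add 2 and borrow 1 from the next column):
borrow: 01001100100
        01011001101
-       00110010010
-------------------
        00100111011

Method 2 - Add two's complement:
Two's complement of 00110010010: invert → 11001101101, add 1 → 11001101110
  01011001101
+ 11001101110
-------------
 100100111011  (end carry out of the top bit = 1)
Discarding the end carry: 00100111011
Decimal check:
  01011001101 = 512 + 128 + 64 + 8 + 4 + 1 = 717
  00110010010 = 256 + 128 + 16 + 2 = 402
  717 - 402 = 315, and 00100111011 = 256 + 32 + 16 + 8 + 2 + 1 = 315 ✓



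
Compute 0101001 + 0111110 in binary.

Add column by column from the right: bit + bit + carry-in; write the sum mod 2, carry 1 when the sum is 2 or 3.
carry:  1110000
        0101001
+       0111110
---------------
       01100111
(the carry out of the leftmost column, 0, becomes the leading bit)
Decimal check:
  0101001 = 32 + 8 + 1 = 41
  0111110 = 32 + 16 + 8 + 4 + 2 = 62
  41 + 62 = 103, and 01100111 = 64 + 32 + 4 + 2 + 1 = 103 ✓



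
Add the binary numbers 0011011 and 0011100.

Add column by column from the right: bit + bit + carry-in; write the sum mod 2, carry 1 when the sum is 2 or 3.
carry:  0110000
        0011011
+       0011100
---------------
       00110111
(the carry out of the leftmost column, 0, becomes the leading bit)
Decimal check:
  0011011 = 16 + 8 + 2 + 1 = 27
  0011100 = 16 + 8 + 4 = 28
  27 + 28 = 55, and 00110111 = 32 + 16 + 4 + 2 + 1 = 55 ✓



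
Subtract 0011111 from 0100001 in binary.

Method 1 - Direct subtraction (column by column from the right: bit − bit − borrow-in; if negative, add 2 and borrow 1 from the next column):
borrow: 0111100
        0100001
-       0011111
---------------
        0000010

Method 2 - Add two's complement:
Two's complement of 0011111: invert → 1100000, add 1 → 1100001
  0100001
+ 1100001
---------
 10000010  (end carry out of the top bit = 1)
Discarding the end carry: 0000010
Decimal check:
  0100001 = 32 + 1 = 33
  0011111 = 16 + 8 + 4 + 2 + 1 = 31
  33 - 31 = 2, and 0000010 = 2 ✓



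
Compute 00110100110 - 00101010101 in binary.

Method 1 - Direct subtraction (column by column from the right: bit − bit − borrow-in; if negative, add 2 and borrow 1 from the next column):
borrow: 00010100010
        00110100110
-       00101010101
-------------------
        00001010001

Method 2 - Add two's complement:
Two's complement of 00101010101: invert → 11010101010, add 1 → 11010101011
  00110100110
+ 11010101011
-------------
 100001010001  (end carry out of the top bit = 1)
Discarding the end carry: 00001010001
Decimal check:
  00110100110 = 256 + 128 + 32 + 4 + 2 = 422
  00101010101 = 256 + 64 + 16 + 4 + 1 = 341
  422 - 341 = 81, and 00001010001 = 64 + 16 + 1 = 81 ✓



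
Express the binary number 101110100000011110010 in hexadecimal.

Group into 4-bit nibbles from right:
  0001 = 1
  0111 = 7
  0100 = 4
  0000 = 0
  1111 = F
  0010 = 2
Result: 1740F2



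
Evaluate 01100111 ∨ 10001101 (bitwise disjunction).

OR: 1 when either bit is 1
  01100111
| 10001101
----------
  11101111
Decimal: 103 | 141 = 239



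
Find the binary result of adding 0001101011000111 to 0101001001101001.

Add column by column from the right: bit + bit + carry-in; write the sum mod 2, carry 1 when the sum is 2 or 3.
carry:  0010010110011110
        0001101011000111
+       0101001001101001
------------------------
       00110110100110000
(the carry out of the leftmost column, 0, becomes the leading bit)
Decimal check:
  0001101011000111 = 4096 + 2048 + 512 + 128 + 64 + 4 + 2 + 1 = 6855
  0101001001101001 = 16384 + 4096 + 512 + 64 + 32 + 8 + 1 = 21097
  6855 + 21097 = 27952, and 00110110100110000 = 16384 + 8192 + 2048 + 1024 + 256 + 32 + 16 = 27952 ✓



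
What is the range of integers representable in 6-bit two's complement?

For 6-bit two's complement:
Minimum: -2^5 = -32
Maximum: 2^5 - 1 = 31



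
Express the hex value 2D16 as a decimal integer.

Expand by place value (powers of 16):
Digit values: D = 13
2D16 = 2 × 16^3 + 13 × 16^2 + 1 × 16^1 + 6 × 16^0
= 2 × 4096 + 13 × 256 + 1 × 16 + 6 × 1
= 8192 + 3328 + 16 + 6
= 11542



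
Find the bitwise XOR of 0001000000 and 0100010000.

XOR: 1 when bits differ
  0001000000
^ 0100010000
------------
  0101010000
Decimal: 64 ^ 272 = 336



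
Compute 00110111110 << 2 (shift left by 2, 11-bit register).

Original: 00110111110 (decimal 446)
Shift left by 2 positions
Append 2 zeros on the right
Result: 11011111000 (decimal 1784)
Equivalent: 446 << 2 = 446 × 2^2 = 1784



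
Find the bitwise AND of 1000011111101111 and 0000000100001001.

AND: 1 only when both bits are 1
  1000011111101111
& 0000000100001001
------------------
  0000000100001001
Decimal: 34799 & 265 = 265



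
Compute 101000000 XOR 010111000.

XOR: 1 when bits differ
  101000000
^ 010111000
-----------
  111111000
Decimal: 320 ^ 184 = 504



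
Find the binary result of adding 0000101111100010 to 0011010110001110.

Add column by column from the right: bit + bit + carry-in; write the sum mod 2, carry 1 when the sum is 2 or 3.
carry:  0111111100011100
        0000101111100010
+       0011010110001110
------------------------
       00100000101110000
(the carry out of the leftmost column, 0, becomes the leading bit)
Decimal check:
  0000101111100010 = 2048 + 512 + 256 + 128 + 64 + 32 + 2 = 3042
  0011010110001110 = 8192 + 4096 + 1024 + 256 + 128 + 8 + 4 + 2 = 13710
  3042 + 13710 = 16752, and 00100000101110000 = 16384 + 256 + 64 + 32 + 16 = 16752 ✓



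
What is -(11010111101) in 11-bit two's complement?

Original (sign bit 1, negative): 11010111101
Step 1 - Invert all bits: 00101000010
Step 2 - Add 1: 00101000011
Verification: 11010111101 + 00101000011 = 100000000000; discarding the end carry (carry out of the top bit) leaves the 11-bit value 00000000000, as required for x + (-x)



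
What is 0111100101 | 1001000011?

OR: 1 when either bit is 1
  0111100101
| 1001000011
------------
  1111100111
Decimal: 485 | 579 = 999



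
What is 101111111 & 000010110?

AND: 1 only when both bits are 1
  101111111
& 000010110
-----------
  000010110
Decimal: 383 & 22 = 22



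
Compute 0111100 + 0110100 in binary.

Add column by column from the right: bit + bit + carry-in; write the sum mod 2, carry 1 when the sum is 2 or 3.
carry:  1111000
        0111100
+       0110100
---------------
       01110000
(the carry out of the leftmost column, 0, becomes the leading bit)
Decimal check:
  0111100 = 32 + 16 + 8 + 4 = 60
  0110100 = 32 + 16 + 4 = 52
  60 + 52 = 112, and 01110000 = 64 + 32 + 16 = 112 ✓



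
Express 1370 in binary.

Using repeated division by 2:
1370 ÷ 2 = 685 remainder 0
685 ÷ 2 = 342 remainder 1
342 ÷ 2 = 171 remainder 0
171 ÷ 2 = 85 remainder 1
85 ÷ 2 = 42 remainder 1
42 ÷ 2 = 21 remainder 0
21 ÷ 2 = 10 remainder 1
10 ÷ 2 = 5 remainder 0
5 ÷ 2 = 2 remainder 1
2 ÷ 2 = 1 remainder 0
1 ÷ 2 = 0 remainder 1
Reading remainders bottom to top: 10101011010



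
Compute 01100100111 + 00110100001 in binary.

Add column by column from the right: bit + bit + carry-in; write the sum mod 2, carry 1 when the sum is 2 or 3.
carry:  11001001110
        01100100111
+       00110100001
-------------------
       010011001000
(the carry out of the leftmost column, 0, becomes the leading bit)
Decimal check:
  01100100111 = 512 + 256 + 32 + 4 + 2 + 1 = 807
  00110100001 = 256 + 128 + 32 + 1 = 417
  807 + 417 = 1224, and 010011001000 = 1024 + 128 + 64 + 8 = 1224 ✓



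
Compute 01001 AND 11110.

AND: 1 only when both bits are 1
  01001
& 11110
-------
  01000
Decimal: 9 & 30 = 8



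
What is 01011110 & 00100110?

AND: 1 only when both bits are 1
  01011110
& 00100110
----------
  00000110
Decimal: 94 & 38 = 6



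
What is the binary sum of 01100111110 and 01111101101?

Add column by column from the right: bit + bit + carry-in; write the sum mod 2, carry 1 when the sum is 2 or 3.
carry:  11111111000
        01100111110
+       01111101101
-------------------
       011100101011
(the carry out of the leftmost column, 0, becomes the leading bit)
Decimal check:
  01100111110 = 512 + 256 + 32 + 16 + 8 + 4 + 2 = 830
  01111101101 = 512 + 256 + 128 + 64 + 32 + 8 + 4 + 1 = 1005
  830 + 1005 = 1835, and 011100101011 = 1024 + 512 + 256 + 32 + 8 + 2 + 1 = 1835 ✓



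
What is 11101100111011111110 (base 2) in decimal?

Sum of powers of 2 for each 1-bit:
2^1 + 2^2 + 2^3 + 2^4 + 2^5 + 2^6 + 2^7 + 2^9 + 2^10 + 2^11 + 2^14 + 2^15 + 2^17 + 2^18 + 2^19
= 2 + 4 + 8 + 16 + 32 + 64 + 128 + 512 + 1024 + 2048 + 16384 + 32768 + 131072 + 262144 + 524288
= 970494



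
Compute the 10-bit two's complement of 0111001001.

Original: 0111001001
Step 1 - Invert all bits: 1000110110
Step 2 - Add 1: 1000110111
Verification: 0111001001 + 1000110111 = 10000000000; discarding the end carry (carry out of the top bit) leaves the 10-bit value 0000000000, as required for x + (-x)



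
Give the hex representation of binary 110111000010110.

Group into 4-bit nibbles from right:
  0110 = 6
  1110 = E
  0001 = 1
  0110 = 6
Result: 6E16



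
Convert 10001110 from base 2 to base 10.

Sum of powers of 2 for each 1-bit:
2^1 + 2^2 + 2^3 + 2^7
= 2 + 4 + 8 + 128
= 142



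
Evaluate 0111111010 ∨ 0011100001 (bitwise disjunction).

OR: 1 when either bit is 1
  0111111010
| 0011100001
------------
  0111111011
Decimal: 506 | 225 = 507



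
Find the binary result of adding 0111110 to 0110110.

Add column by column from the right: bit + bit + carry-in; write the sum mod 2, carry 1 when the sum is 2 or 3.
carry:  1111100
        0111110
+       0110110
---------------
       01110100
(the carry out of the leftmost column, 0, becomes the leading bit)
Decimal check:
  0111110 = 32 + 16 + 8 + 4 + 2 = 62
  0110110 = 32 + 16 + 4 + 2 = 54
  62 + 54 = 116, and 01110100 = 64 + 32 + 16 + 4 = 116 ✓



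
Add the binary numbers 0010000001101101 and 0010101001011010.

Add column by column from the right: bit + bit + carry-in; write the sum mod 2, carry 1 when the sum is 2 or 3.
carry:  0100000011110000
        0010000001101101
+       0010101001011010
------------------------
       00100101011000111
(the carry out of the leftmost column, 0, becomes the leading bit)
Decimal check:
  0010000001101101 = 8192 + 64 + 32 + 8 + 4 + 1 = 8301
  0010101001011010 = 8192 + 2048 + 512 + 64 + 16 + 8 + 2 = 10842
  8301 + 10842 = 19143, and 00100101011000111 = 16384 + 2048 + 512 + 128 + 64 + 4 + 2 + 1 = 19143 ✓



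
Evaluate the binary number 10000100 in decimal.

Sum of powers of 2 for each 1-bit:
2^2 + 2^7
= 4 + 128
= 132



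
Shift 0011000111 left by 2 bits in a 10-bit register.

Original: 0011000111 (decimal 199)
Shift left by 2 positions
Append 2 zeros on the right
Result: 1100011100 (decimal 796)
Equivalent: 199 << 2 = 199 × 2^2 = 796



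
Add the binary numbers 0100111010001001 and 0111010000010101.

Add column by column from the right: bit + bit + carry-in; write the sum mod 2, carry 1 when the sum is 2 or 3.
carry:  1111100000000010
        0100111010001001
+       0111010000010101
------------------------
       01100001010011110
(the carry out of the leftmost column, 0, becomes the leading bit)
Decimal check:
  0100111010001001 = 16384 + 2048 + 1024 + 512 + 128 + 8 + 1 = 20105
  0111010000010101 = 16384 + 8192 + 4096 + 1024 + 16 + 4 + 1 = 29717
  20105 + 29717 = 49822, and 01100001010011110 = 32768 + 16384 + 512 + 128 + 16 + 8 + 4 + 2 = 49822 ✓



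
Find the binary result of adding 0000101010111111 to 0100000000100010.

Add column by column from the right: bit + bit + carry-in; write the sum mod 2, carry 1 when the sum is 2 or 3.
carry:  0000000001111100
        0000101010111111
+       0100000000100010
------------------------
       00100101011100001
(the carry out of the leftmost column, 0, becomes the leading bit)
Decimal check:
  0000101010111111 = 2048 + 512 + 128 + 32 + 16 + 8 + 4 + 2 + 1 = 2751
  0100000000100010 = 16384 + 32 + 2 = 16418
  2751 + 16418 = 19169, and 00100101011100001 = 16384 + 2048 + 512 + 128 + 64 + 32 + 1 = 19169 ✓



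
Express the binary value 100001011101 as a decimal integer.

Sum of powers of 2 for each 1-bit:
2^0 + 2^2 + 2^3 + 2^4 + 2^6 + 2^11
= 1 + 4 + 8 + 16 + 64 + 2048
= 2141



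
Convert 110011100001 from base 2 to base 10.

Sum of powers of 2 for each 1-bit:
2^0 + 2^5 + 2^6 + 2^7 + 2^10 + 2^11
= 1 + 32 + 64 + 128 + 1024 + 2048
= 3297



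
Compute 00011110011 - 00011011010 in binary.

Method 1 - Direct subtraction (column by column from the right: bit − bit − borrow-in; if negative, add 2 and borrow 1 from the next column):
borrow: 00000110000
        00011110011
-       00011011010
-------------------
        00000011001

Method 2 - Add two's complement:
Two's complement of 00011011010: invert → 11100100101, add 1 → 11100100110
  00011110011
+ 11100100110
-------------
 100000011001  (end carry out of the top bit = 1)
Discarding the end carry: 00000011001
Decimal check:
  00011110011 = 128 + 64 + 32 + 16 + 2 + 1 = 243
  00011011010 = 128 + 64 + 16 + 8 + 2 = 218
  243 - 218 = 25, and 00000011001 = 16 + 8 + 1 = 25 ✓



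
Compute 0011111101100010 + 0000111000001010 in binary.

Add column by column from the right: bit + bit + carry-in; write the sum mod 2, carry 1 when the sum is 2 or 3.
carry:  0111110000000100
        0011111101100010
+       0000111000001010
------------------------
       00100110101101100
(the carry out of the leftmost column, 0, becomes the leading bit)
Decimal check:
  0011111101100010 = 8192 + 4096 + 2048 + 1024 + 512 + 256 + 64 + 32 + 2 = 16226
  0000111000001010 = 2048 + 1024 + 512 + 8 + 2 = 3594
  16226 + 3594 = 19820, and 00100110101101100 = 16384 + 2048 + 1024 + 256 + 64 + 32 + 8 + 4 = 19820 ✓



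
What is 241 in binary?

Using repeated division by 2:
241 ÷ 2 = 120 remainder 1
120 ÷ 2 = 60 remainder 0
60 ÷ 2 = 30 remainder 0
30 ÷ 2 = 15 remainder 0
15 ÷ 2 = 7 remainder 1
7 ÷ 2 = 3 remainder 1
3 ÷ 2 = 1 remainder 1
1 ÷ 2 = 0 remainder 1
Reading remainders bottom to top: 11110001



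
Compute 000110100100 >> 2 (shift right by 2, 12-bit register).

Original: 000110100100 (decimal 420)
Shift right by 2 positions
Drop the 2 low bits; fill with zeros on the left
Result: 000001101001 (decimal 105)
Equivalent: 420 >> 2 = 420 ÷ 2^2 = 105



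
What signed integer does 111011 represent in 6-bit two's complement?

Binary: 111011
Sign bit: 1 (negative)
Invert: 000100
Add 1:  000101
Magnitude: 000101 = 4 + 1 = 5
Value: -5



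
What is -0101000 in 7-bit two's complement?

Original: 0101000
Step 1 - Invert all bits: 1010111
Step 2 - Add 1: 1011000
Verification: 0101000 + 1011000 = 10000000; discarding the end carry (carry out of the top bit) leaves the 7-bit value 0000000, as required for x + (-x)



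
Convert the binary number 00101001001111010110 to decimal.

Sum of powers of 2 for each 1-bit:
2^1 + 2^2 + 2^4 + 2^6 + 2^7 + 2^8 + 2^9 + 2^12 + 2^15 + 2^17
= 2 + 4 + 16 + 64 + 128 + 256 + 512 + 4096 + 32768 + 131072
= 168918



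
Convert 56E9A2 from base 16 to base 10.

Expand by place value (powers of 16):
Digit values: E = 14, A = 10
56E9A2 = 5 × 16^5 + 6 × 16^4 + 14 × 16^3 + 9 × 16^2 + 10 × 16^1 + 2 × 16^0
= 5 × 1048576 + 6 × 65536 + 14 × 4096 + 9 × 256 + 10 × 16 + 2 × 1
= 5242880 + 393216 + 57344 + 2304 + 160 + 2
= 5695906



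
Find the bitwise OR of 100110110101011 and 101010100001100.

OR: 1 when either bit is 1
  100110110101011
| 101010100001100
-----------------
  101110110101111
Decimal: 19883 | 21772 = 23983



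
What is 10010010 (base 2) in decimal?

Sum of powers of 2 for each 1-bit:
2^1 + 2^4 + 2^7
= 2 + 16 + 128
= 146



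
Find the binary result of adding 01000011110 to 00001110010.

Add column by column from the right: bit + bit + carry-in; write the sum mod 2, carry 1 when the sum is 2 or 3.
carry:  00011111100
        01000011110
+       00001110010
-------------------
       001010010000
(the carry out of the leftmost column, 0, becomes the leading bit)
Decimal check:
  01000011110 = 512 + 16 + 8 + 4 + 2 = 542
  00001110010 = 64 + 32 + 16 + 2 = 114
  542 + 114 = 656, and 001010010000 = 512 + 128 + 16 = 656 ✓



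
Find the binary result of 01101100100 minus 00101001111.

Method 1 - Direct subtraction (column by column from the right: bit − bit − borrow-in; if negative, add 2 and borrow 1 from the next column):
borrow: 00000111110
        01101100100
-       00101001111
-------------------
        01000010101

Method 2 - Add two's complement:
Two's complement of 00101001111: invert → 11010110000, add 1 → 11010110001
  01101100100
+ 11010110001
-------------
 101000010101  (end carry out of the top bit = 1)
Discarding the end carry: 01000010101
Decimal check:
  01101100100 = 512 + 256 + 64 + 32 + 4 = 868
  00101001111 = 256 + 64 + 8 + 4 + 2 + 1 = 335
  868 - 335 = 533, and 01000010101 = 512 + 16 + 4 + 1 = 533 ✓

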